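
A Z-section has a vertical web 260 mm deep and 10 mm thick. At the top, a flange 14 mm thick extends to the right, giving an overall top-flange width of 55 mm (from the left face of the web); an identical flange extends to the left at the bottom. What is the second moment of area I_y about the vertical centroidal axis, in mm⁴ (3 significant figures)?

I_y ≈ 1.19 × 10⁶ mm⁴

Split into non-overlapping primitives; take the origin at the lower-left of the bounding box.
Web: 10 × 260, A = 2 600 mm², x = 50 mm, Ī = 21 667 mm⁴.
Top flange (beyond web): 45 × 14, A = 630 mm², x = 77.5 mm, Ī = 106 313 mm⁴.
Bottom flange (beyond web): 45 × 14, A = 630 mm², x = 22.5 mm, Ī = 106 313 mm⁴.
Centroid: x̄ = ΣA·x / ΣA = 50 mm.
Transfer each piece to the vertical centroidal axis using Ī + A·d² with d = x − 50:
  web: d = 0 mm → contributes +21 667 mm⁴
  top flange (beyond web): d = 27.5 mm → contributes +582 750 mm⁴
  bottom flange (beyond web): d = -27.5 mm → contributes +582 750 mm⁴
Total I = 1 187 167 mm⁴.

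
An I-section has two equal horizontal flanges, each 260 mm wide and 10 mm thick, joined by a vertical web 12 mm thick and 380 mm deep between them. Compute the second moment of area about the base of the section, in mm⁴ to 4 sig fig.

I_base ≈ 6.430 × 10⁸ mm⁴

Split into non-overlapping primitives; take the origin at the lower-left of the bounding box.
Bottom flange: 260 × 10, A = 2 600 mm², y = 5 mm, Ī = 21666.7 mm⁴.
Web: 12 × 380, A = 4 560 mm², y = 200 mm, Ī = 54 872 000 mm⁴.
Top flange: 260 × 10, A = 2 600 mm², y = 395 mm, Ī = 21666.7 mm⁴.
Transfer each piece to the base of the section using Ī + A·d² with d = y − 0:
  bottom flange: d = 5 mm → contributes +86666.7 mm⁴
  web: d = 200 mm → contributes +237 272 000 mm⁴
  top flange: d = 395 mm → contributes +405 686 667 mm⁴
Total I = 643 045 333 mm⁴.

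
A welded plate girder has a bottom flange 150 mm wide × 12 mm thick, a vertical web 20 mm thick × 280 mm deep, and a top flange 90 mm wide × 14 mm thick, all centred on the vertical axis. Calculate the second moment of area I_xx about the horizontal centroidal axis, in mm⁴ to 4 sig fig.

Break the section into simple shapes (no overlaps), measuring from the bottom-left corner of the bounding box.
Bottom plate: 150 × 12, A = 1 800 mm², y = 6 mm, Ī = 21 600 mm⁴.
Web plate: 20 × 280, A = 5 600 mm², y = 152 mm, Ī = 36 586 667 mm⁴.
Top plate: 90 × 14, A = 1 260 mm², y = 299 mm, Ī = 20 580 mm⁴.
Centroid: ȳ = ΣA·y / ΣA = 143.042 mm.
Transfer each piece to the horizontal centroidal axis using Ī + A·d² with d = y − 143.042:
  bottom plate: d = -137.042 mm → contributes +33 826 306 mm⁴
  web plate: d = 8.95843 mm → contributes +37 036 086 mm⁴
  top plate: d = 155.958 mm → contributes +30 667 600 mm⁴
Total I = 101 529 992 mm⁴.

I_xx ≈ 1.015 × 10⁸ mm⁴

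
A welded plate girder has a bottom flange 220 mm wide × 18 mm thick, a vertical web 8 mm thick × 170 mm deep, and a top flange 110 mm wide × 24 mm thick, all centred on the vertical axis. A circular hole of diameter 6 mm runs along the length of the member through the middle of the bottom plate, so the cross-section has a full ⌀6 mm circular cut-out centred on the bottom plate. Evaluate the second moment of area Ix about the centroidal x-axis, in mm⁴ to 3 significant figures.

Ix ≈ 6.15 × 10⁷ mm⁴

Decompose the section into non-overlapping parts with the origin at the bottom-left of its bounding rectangle.
Bottom plate: 220 × 18, A = 3 960 mm², y = 9 mm, Ī = 106 920 mm⁴.
Web plate: 8 × 170, A = 1 360 mm², y = 103 mm, Ī = 3 275 333 mm⁴.
Top plate: 110 × 24, A = 2 640 mm², y = 200 mm, Ī = 126 720 mm⁴.
Hole (subtracted): ⌀6, A = 28.274 mm², y = 9 mm, Ī = 63.617 mm⁴.
Centroid: ȳ = ΣA·y / ΣA = 88.69 mm.
Transfer each piece to the centroidal x-axis using Ī + A·d² with d = y − 88.69:
  bottom plate: d = -79.69 mm → contributes +25 254 947 mm⁴
  web plate: d = 14.31 mm → contributes +3 553 825 mm⁴
  top plate: d = 111.31 mm → contributes +32 836 041 mm⁴
  hole: d = -79.69 mm → contributes −179 620 mm⁴
Total I = 61 465 192 mm⁴.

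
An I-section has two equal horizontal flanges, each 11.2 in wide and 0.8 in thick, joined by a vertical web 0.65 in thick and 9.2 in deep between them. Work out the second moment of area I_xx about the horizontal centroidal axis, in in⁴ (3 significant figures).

Break the section into simple shapes (no overlaps), measuring from the bottom-left corner of the bounding box.
Bottom flange: 11.2 × 0.8, A = 8.96 in², y = 0.4 in, Ī = 0.47787 in⁴.
Web: 0.65 × 9.2, A = 5.98 in², y = 5.4 in, Ī = 42.179 in⁴.
Top flange: 11.2 × 0.8, A = 8.96 in², y = 10.4 in, Ī = 0.47787 in⁴.
By symmetry the centroid is at mid-height, ȳ = 5.4 in.
Transfer each piece to the horizontal centroidal axis using Ī + A·d² with d = y − 5.4:
  bottom flange: d = -5 in → contributes +224.48 in⁴
  web: d = 0 in → contributes +42.179 in⁴
  top flange: d = 5 in → contributes +224.48 in⁴
Total I = 491.13 in⁴.

I_xx ≈ 491 in⁴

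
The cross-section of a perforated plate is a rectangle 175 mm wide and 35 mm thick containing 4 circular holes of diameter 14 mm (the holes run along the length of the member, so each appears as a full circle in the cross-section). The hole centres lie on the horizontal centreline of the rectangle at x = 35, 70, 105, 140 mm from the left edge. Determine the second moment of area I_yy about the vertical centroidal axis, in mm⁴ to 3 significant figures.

I_yy ≈ 1.47 × 10⁷ mm⁴

Split into non-overlapping primitives; take the origin at the lower-left of the bounding box.
Plate: 175 × 35, A = 6 125 mm², x = 87.5 mm, Ī = 15 631 510 mm⁴.
Hole 1 (subtracted): ⌀14, A = 153.94 mm², x = 35 mm, Ī = 1885.7 mm⁴.
Hole 2 (subtracted): ⌀14, A = 153.94 mm², x = 70 mm, Ī = 1885.7 mm⁴.
Hole 3 (subtracted): ⌀14, A = 153.94 mm², x = 105 mm, Ī = 1885.7 mm⁴.
Hole 4 (subtracted): ⌀14, A = 153.94 mm², x = 140 mm, Ī = 1885.7 mm⁴.
By symmetry the centroid is at mid-width, x̄ = 87.5 mm.
Transfer each piece to the vertical centroidal axis using Ī + A·d² with d = x − 87.5:
  plate: d = 0 mm → contributes +15 631 510 mm⁴
  hole 1: d = -52.5 mm → contributes −426 177 mm⁴
  hole 2: d = -17.5 mm → contributes −49 029 mm⁴
  hole 3: d = 17.5 mm → contributes −49 029 mm⁴
  hole 4: d = 52.5 mm → contributes −426 177 mm⁴
Total I = 14 681 097 mm⁴.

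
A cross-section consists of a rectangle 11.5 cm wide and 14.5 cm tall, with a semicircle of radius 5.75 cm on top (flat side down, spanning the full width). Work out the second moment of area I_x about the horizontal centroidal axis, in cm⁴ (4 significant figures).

I_x ≈ 6760 cm⁴

Decompose the section into non-overlapping parts with the origin at the bottom-left of its bounding rectangle.
Rectangular body: 11.5 × 14.5, A = 166.75 cm², y = 7.25 cm, Ī = 2921.6 cm⁴.
Semicircular cap: semicircle r = 5.75, A = 51.9345 cm², y = 16.9404 cm, Ī = 119.979 cm⁴.
Centroid: ȳ = ΣA·y / ΣA = 9.55133 cm.
Transfer each piece to the horizontal centroidal axis using Ī + A·d² with d = y − 9.55133:
  rectangular body: d = -2.30133 cm → contributes +3804.72 cm⁴
  semicircular cap: d = 7.38905 cm → contributes +2955.5 cm⁴
Total I = 6760.22 cm⁴.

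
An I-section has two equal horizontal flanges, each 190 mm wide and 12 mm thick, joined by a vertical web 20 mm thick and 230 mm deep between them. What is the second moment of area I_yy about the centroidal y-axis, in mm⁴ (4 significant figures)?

Treat the section as a set of non-overlapping primitives; coordinates are from the bounding-box lower-left.
Bottom flange: 190 × 12, A = 2 280 mm², x = 95 mm, Ī = 6 859 000 mm⁴.
Web: 20 × 230, A = 4 600 mm², x = 95 mm, Ī = 153 333 mm⁴.
Top flange: 190 × 12, A = 2 280 mm², x = 95 mm, Ī = 6 859 000 mm⁴.
By symmetry the centroid is at mid-width, x̄ = 95 mm.
All pieces are centred on the centroidal y-axis, so I = ΣĪ = 13 871 333 mm⁴.

I_yy ≈ 1.387 × 10⁷ mm⁴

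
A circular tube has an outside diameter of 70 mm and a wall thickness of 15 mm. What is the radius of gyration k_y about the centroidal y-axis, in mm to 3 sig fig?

k_y ≈ 20.2 mm

Break the section into simple shapes (no overlaps), measuring from the bottom-left corner of the bounding box.
Outer circle: ⌀70, A = 3848.5 mm², x = 35 mm, Ī = 1 178 588 mm⁴.
Bore (subtracted): ⌀40, A = 1256.6 mm², x = 35 mm, Ī = 125 664 mm⁴.
By symmetry the centroid is at mid-width, x̄ = 35 mm.
All pieces are centred on the centroidal y-axis, so I = ΣĪ (holes subtracted) = 1 052 924 mm⁴.
Radius of gyration: k = √(I/A) = √(1 052 924 / 2591.8) = 20.156 mm.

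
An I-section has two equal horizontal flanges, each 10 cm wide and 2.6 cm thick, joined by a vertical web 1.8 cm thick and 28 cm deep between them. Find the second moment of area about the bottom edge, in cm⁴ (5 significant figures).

Split into non-overlapping primitives; take the origin at the lower-left of the bounding box.
Bottom flange: 10 × 2.6, A = 26 cm², y = 1.3 cm, Ī = 14.64667 cm⁴.
Web: 1.8 × 28, A = 50.4 cm², y = 16.6 cm, Ī = 3292.8 cm⁴.
Top flange: 10 × 2.6, A = 26 cm², y = 31.9 cm, Ī = 14.64667 cm⁴.
Transfer each piece to a horizontal axis along the bottom face using Ī + A·d² with d = y − 0:
  bottom flange: d = 1.3 cm → contributes +58.58667 cm⁴
  web: d = 16.6 cm → contributes +17181.02 cm⁴
  top flange: d = 31.9 cm → contributes +26472.51 cm⁴
Total I = 43712.12 cm⁴.

I_base ≈ 4.3712 × 10⁴ cm⁴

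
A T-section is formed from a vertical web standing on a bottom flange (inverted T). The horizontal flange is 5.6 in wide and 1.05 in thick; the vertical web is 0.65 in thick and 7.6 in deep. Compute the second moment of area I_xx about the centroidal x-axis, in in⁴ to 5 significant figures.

I_xx ≈ 74.535 in⁴

Break the section into simple shapes (no overlaps), measuring from the bottom-left corner of the bounding box.
Flange: 5.6 × 1.05, A = 5.88 in², y = 0.525 in, Ī = 0.540225 in⁴.
Web: 0.65 × 7.6, A = 4.94 in², y = 4.85 in, Ī = 23.77787 in⁴.
Centroid: ȳ = ΣA·y / ΣA = 2.49963 in.
Transfer each piece to the centroidal x-axis using Ī + A·d² with d = y − 2.49963:
  flange: d = -1.97463 in → contributes +23.46731 in⁴
  web: d = 2.35037 in → contributes +51.0676 in⁴
Total I = 74.53492 in⁴.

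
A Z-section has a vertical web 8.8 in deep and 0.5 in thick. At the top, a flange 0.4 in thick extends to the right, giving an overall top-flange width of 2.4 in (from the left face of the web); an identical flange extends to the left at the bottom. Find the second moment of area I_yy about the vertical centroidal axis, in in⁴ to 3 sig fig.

I_yy ≈ 2.74 in⁴

Split into non-overlapping primitives; take the origin at the lower-left of the bounding box.
Web: 0.5 × 8.8, A = 4.4 in², x = 2.15 in, Ī = 0.091667 in⁴.
Top flange (beyond web): 1.9 × 0.4, A = 0.76 in², x = 3.35 in, Ī = 0.22863 in⁴.
Bottom flange (beyond web): 1.9 × 0.4, A = 0.76 in², x = 0.95 in, Ī = 0.22863 in⁴.
Centroid: x̄ = ΣA·x / ΣA = 2.15 in.
Transfer each piece to the vertical centroidal axis using Ī + A·d² with d = x − 2.15:
  web: d = 0 in → contributes +0.091667 in⁴
  top flange (beyond web): d = 1.2 in → contributes +1.323 in⁴
  bottom flange (beyond web): d = -1.2 in → contributes +1.323 in⁴
Total I = 2.7377 in⁴.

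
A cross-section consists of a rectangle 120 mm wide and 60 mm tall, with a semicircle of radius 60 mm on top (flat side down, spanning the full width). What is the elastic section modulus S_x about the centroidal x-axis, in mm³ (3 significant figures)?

Decompose the section into non-overlapping parts with the origin at the bottom-left of its bounding rectangle.
Rectangular body: 120 × 60, A = 7 200 mm², y = 30 mm, Ī = 2 160 000 mm⁴.
Semicircular cap: semicircle r = 60, A = 5654.9 mm², y = 85.465 mm, Ī = 1 422 450 mm⁴.
Centroid: ȳ = ΣA·y / ΣA = 54.399 mm.
Transfer each piece to the centroidal x-axis using Ī + A·d² with d = y − 54.399:
  rectangular body: d = -24.399 mm → contributes +6 446 244 mm⁴
  semicircular cap: d = 31.066 mm → contributes +6 879 865 mm⁴
Total I = 13 326 109 mm⁴.
Extreme fibre distance c = 65.601 mm; S = I/c = 203 139 mm³.

S_x ≈ 2.03 × 10⁵ mm³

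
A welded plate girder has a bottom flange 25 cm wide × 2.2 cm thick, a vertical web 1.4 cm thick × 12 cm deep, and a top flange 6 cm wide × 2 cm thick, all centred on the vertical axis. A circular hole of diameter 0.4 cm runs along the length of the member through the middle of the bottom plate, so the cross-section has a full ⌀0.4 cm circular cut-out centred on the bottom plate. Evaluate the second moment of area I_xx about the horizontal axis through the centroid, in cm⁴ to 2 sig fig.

I_xx ≈ 2500 cm⁴

Split into non-overlapping primitives; take the origin at the lower-left of the bounding box.
Bottom plate: 25 × 2.2, A = 55 cm², y = 1.1 cm, Ī = 22.18 cm⁴.
Web plate: 1.4 × 12, A = 16.8 cm², y = 8.2 cm, Ī = 201.6 cm⁴.
Top plate: 6 × 2, A = 12 cm², y = 15.2 cm, Ī = 4 cm⁴.
Hole (subtracted): ⌀0.4, A = 0.1257 cm², y = 1.1 cm, Ī = 0.001257 cm⁴.
Centroid: ȳ = ΣA·y / ΣA = 4.548 cm.
Transfer each piece to the horizontal axis through the centroid using Ī + A·d² with d = y − 4.548:
  bottom plate: d = -3.448 cm → contributes +675.9 cm⁴
  web plate: d = 3.652 cm → contributes +425.7 cm⁴
  top plate: d = 10.65 cm → contributes +1 366 cm⁴
  hole: d = -3.448 cm → contributes −1.495 cm⁴
Total I = 2 466 cm⁴.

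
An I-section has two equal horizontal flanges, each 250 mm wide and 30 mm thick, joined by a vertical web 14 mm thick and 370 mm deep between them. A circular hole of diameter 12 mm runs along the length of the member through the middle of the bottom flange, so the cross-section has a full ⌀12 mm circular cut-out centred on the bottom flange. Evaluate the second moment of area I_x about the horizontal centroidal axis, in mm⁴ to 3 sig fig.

I_x ≈ 6.56 × 10⁸ mm⁴

Break the section into simple shapes (no overlaps), measuring from the bottom-left corner of the bounding box.
Bottom flange: 250 × 30, A = 7 500 mm², y = 15 mm, Ī = 562 500 mm⁴.
Web: 14 × 370, A = 5 180 mm², y = 215 mm, Ī = 59 095 167 mm⁴.
Top flange: 250 × 30, A = 7 500 mm², y = 415 mm, Ī = 562 500 mm⁴.
Hole (subtracted): ⌀12, A = 113.1 mm², y = 15 mm, Ī = 1017.9 mm⁴.
Centroid: ȳ = ΣA·y / ΣA = 216.13 mm.
Transfer each piece to the horizontal centroidal axis using Ī + A·d² with d = y − 216.13:
  bottom flange: d = -201.13 mm → contributes +303 953 638 mm⁴
  web: d = -1.1272 mm → contributes +59 101 748 mm⁴
  top flange: d = 198.87 mm → contributes +297 190 421 mm⁴
  hole: d = -201.13 mm → contributes −4 576 048 mm⁴
Total I = 655 669 759 mm⁴.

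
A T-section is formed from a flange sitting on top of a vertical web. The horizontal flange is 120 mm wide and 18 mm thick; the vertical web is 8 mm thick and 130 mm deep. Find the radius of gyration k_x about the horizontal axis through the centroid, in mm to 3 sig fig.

Decompose the section into non-overlapping parts with the origin at the bottom-left of its bounding rectangle.
Flange: 120 × 18, A = 2 160 mm², y = 139 mm, Ī = 58 320 mm⁴.
Web: 8 × 130, A = 1 040 mm², y = 65 mm, Ī = 1 464 667 mm⁴.
Centroid: ȳ = ΣA·y / ΣA = 114.95 mm.
Transfer each piece to the horizontal axis through the centroid using Ī + A·d² with d = y − 114.95:
  flange: d = 24.05 mm → contributes +1 307 669 mm⁴
  web: d = -49.95 mm → contributes +4 059 469 mm⁴
Total I = 5 367 139 mm⁴.
Radius of gyration: k = √(I/A) = √(5 367 139 / 3 200) = 40.954 mm.

k_x ≈ 41.0 mm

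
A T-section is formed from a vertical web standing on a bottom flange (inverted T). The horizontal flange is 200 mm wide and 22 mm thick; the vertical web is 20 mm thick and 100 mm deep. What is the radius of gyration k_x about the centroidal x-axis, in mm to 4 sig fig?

Break the section into simple shapes (no overlaps), measuring from the bottom-left corner of the bounding box.
Flange: 200 × 22, A = 4 400 mm², y = 11 mm, Ī = 177 467 mm⁴.
Web: 20 × 100, A = 2 000 mm², y = 72 mm, Ī = 1 666 667 mm⁴.
Centroid: ȳ = ΣA·y / ΣA = 30.0625 mm.
Transfer each piece to the centroidal x-axis using Ī + A·d² with d = y − 30.0625:
  flange: d = -19.0625 mm → contributes +1 776 334 mm⁴
  web: d = 41.9375 mm → contributes +5 184 174 mm⁴
Total I = 6 960 508 mm⁴.
Radius of gyration: k = √(I/A) = √(6 960 508 / 6 400) = 32.9785 mm.

k_x ≈ 32.98 mm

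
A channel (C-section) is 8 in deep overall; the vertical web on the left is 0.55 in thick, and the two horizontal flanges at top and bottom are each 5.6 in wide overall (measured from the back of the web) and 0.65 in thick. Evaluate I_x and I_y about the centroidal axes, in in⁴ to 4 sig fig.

I_x ≈ 112.4 in⁴, I_y ≈ 34.72 in⁴

Split into non-overlapping primitives; take the origin at the lower-left of the bounding box.
Web: 0.55 × 8, A = 4.4 in², y = 4 in, Ī = 23.4667 in⁴.
Top flange (beyond web): 5.05 × 0.65, A = 3.2825 in², y = 7.675 in, Ī = 0.115571 in⁴.
Bottom flange (beyond web): 5.05 × 0.65, A = 3.2825 in², y = 0.325 in, Ī = 0.115571 in⁴.
By symmetry the centroid is at mid-height, ȳ = 4 in.
Transfer each piece to the centroidal x-axis using Ī + A·d² with d = y − 4:
  web: d = 0 in → contributes +23.4667 in⁴
  top flange (beyond web): d = 3.675 in → contributes +44.4478 in⁴
  bottom flange (beyond web): d = -3.675 in → contributes +44.4478 in⁴
Total I = 112.362 in⁴.
For the y-axis: x̄ = 1.95142 in.
Repeating about the centroidal y-axis gives I_y = 34.7165 in⁴.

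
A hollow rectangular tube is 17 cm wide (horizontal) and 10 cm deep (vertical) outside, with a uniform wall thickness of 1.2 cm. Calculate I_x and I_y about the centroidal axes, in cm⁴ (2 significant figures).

I_x ≈ 880 cm⁴, I_y ≈ 2100 cm⁴

Decompose the section into non-overlapping parts with the origin at the bottom-left of its bounding rectangle.
Outer rectangle: 17 × 10, A = 170 cm², y = 5 cm, Ī = 1 417 cm⁴.
Inner void (subtracted): 14.6 × 7.6, A = 111 cm², y = 5 cm, Ī = 534.1 cm⁴.
By symmetry the centroid is at mid-height, ȳ = 5 cm.
All pieces are centred on the centroidal x-axis, so I = ΣĪ (holes subtracted) = 882.6 cm⁴.
Repeating about the centroidal y-axis gives I_y = 2 123 cm⁴.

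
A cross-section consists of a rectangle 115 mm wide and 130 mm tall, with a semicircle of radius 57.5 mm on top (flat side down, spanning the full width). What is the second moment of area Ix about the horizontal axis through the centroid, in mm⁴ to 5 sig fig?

Ix ≈ 5.3063 × 10⁷ mm⁴

Split into non-overlapping primitives; take the origin at the lower-left of the bounding box.
Rectangular body: 115 × 130, A = 14 950 mm², y = 65 mm, Ī = 21 054 583 mm⁴.
Semicircular cap: semicircle r = 57.5, A = 5193.445 mm², y = 154.4038 mm, Ī = 1 199 785 mm⁴.
Centroid: ȳ = ΣA·y / ΣA = 88.05035 mm.
Transfer each piece to the horizontal axis through the centroid using Ī + A·d² with d = y − 88.05035:
  rectangular body: d = -23.05035 mm → contributes +28 997 799 mm⁴
  semicircular cap: d = 66.3534 mm → contributes +24 065 353 mm⁴
Total I = 53 063 152 mm⁴.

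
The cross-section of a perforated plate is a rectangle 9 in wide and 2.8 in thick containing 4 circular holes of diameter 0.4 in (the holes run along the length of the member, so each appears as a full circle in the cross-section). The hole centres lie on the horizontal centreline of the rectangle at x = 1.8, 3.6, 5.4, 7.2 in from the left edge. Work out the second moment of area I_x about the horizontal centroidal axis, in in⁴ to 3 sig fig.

Decompose the section into non-overlapping parts with the origin at the bottom-left of its bounding rectangle.
Plate: 9 × 2.8, A = 25.2 in², y = 1.4 in, Ī = 16.464 in⁴.
Hole 1 (subtracted): ⌀0.4, A = 0.12566 in², y = 1.4 in, Ī = 0.0012566 in⁴.
Hole 2 (subtracted): ⌀0.4, A = 0.12566 in², y = 1.4 in, Ī = 0.0012566 in⁴.
Hole 3 (subtracted): ⌀0.4, A = 0.12566 in², y = 1.4 in, Ī = 0.0012566 in⁴.
Hole 4 (subtracted): ⌀0.4, A = 0.12566 in², y = 1.4 in, Ī = 0.0012566 in⁴.
By symmetry the centroid is at mid-height, ȳ = 1.4 in.
All pieces are centred on the horizontal centroidal axis, so I = ΣĪ (holes subtracted) = 16.459 in⁴.

I_x ≈ 16.5 in⁴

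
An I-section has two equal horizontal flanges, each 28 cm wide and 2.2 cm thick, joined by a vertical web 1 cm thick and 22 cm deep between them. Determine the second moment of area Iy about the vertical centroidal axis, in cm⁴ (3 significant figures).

Iy ≈ 8050 cm⁴

Split into non-overlapping primitives; take the origin at the lower-left of the bounding box.
Bottom flange: 28 × 2.2, A = 61.6 cm², x = 14 cm, Ī = 4024.5 cm⁴.
Web: 1 × 22, A = 22 cm², x = 14 cm, Ī = 1.8333 cm⁴.
Top flange: 28 × 2.2, A = 61.6 cm², x = 14 cm, Ī = 4024.5 cm⁴.
By symmetry the centroid is at mid-width, x̄ = 14 cm.
All pieces are centred on the vertical centroidal axis, so I = ΣĪ = 8050.9 cm⁴.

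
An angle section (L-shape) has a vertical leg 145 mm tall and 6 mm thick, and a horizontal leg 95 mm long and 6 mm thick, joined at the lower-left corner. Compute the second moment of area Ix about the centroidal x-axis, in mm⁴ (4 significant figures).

Ix ≈ 3.124 × 10⁶ mm⁴

Treat the section as a set of non-overlapping primitives; coordinates are from the bounding-box lower-left.
Vertical leg: 6 × 145, A = 870 mm², y = 72.5 mm, Ī = 1 524 313 mm⁴.
Horizontal leg (remainder): 89 × 6, A = 534 mm², y = 3 mm, Ī = 1 602 mm⁴.
Centroid: ȳ = ΣA·y / ΣA = 46.0662 mm.
Transfer each piece to the centroidal x-axis using Ī + A·d² with d = y − 46.0662:
  vertical leg: d = 26.4338 mm → contributes +2 132 220 mm⁴
  horizontal leg (remainder): d = -43.0662 mm → contributes +992 012 mm⁴
Total I = 3 124 232 mm⁴.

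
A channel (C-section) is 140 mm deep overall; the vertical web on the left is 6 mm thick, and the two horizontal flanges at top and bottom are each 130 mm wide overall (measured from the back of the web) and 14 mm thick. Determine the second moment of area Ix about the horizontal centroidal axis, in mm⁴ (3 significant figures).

Decompose the section into non-overlapping parts with the origin at the bottom-left of its bounding rectangle.
Web: 6 × 140, A = 840 mm², y = 70 mm, Ī = 1 372 000 mm⁴.
Top flange (beyond web): 124 × 14, A = 1 736 mm², y = 133 mm, Ī = 28 355 mm⁴.
Bottom flange (beyond web): 124 × 14, A = 1 736 mm², y = 7 mm, Ī = 28 355 mm⁴.
By symmetry the centroid is at mid-height, ȳ = 70 mm.
Transfer each piece to the horizontal centroidal axis using Ī + A·d² with d = y − 70:
  web: d = 0 mm → contributes +1 372 000 mm⁴
  top flange (beyond web): d = 63 mm → contributes +6 918 539 mm⁴
  bottom flange (beyond web): d = -63 mm → contributes +6 918 539 mm⁴
Total I = 15 209 077 mm⁴.

Ix ≈ 1.52 × 10⁷ mm⁴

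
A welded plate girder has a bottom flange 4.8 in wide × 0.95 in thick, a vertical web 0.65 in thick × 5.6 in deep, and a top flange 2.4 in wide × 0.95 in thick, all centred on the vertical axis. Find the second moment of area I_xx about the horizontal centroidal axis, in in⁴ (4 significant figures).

Decompose the section into non-overlapping parts with the origin at the bottom-left of its bounding rectangle.
Bottom plate: 4.8 × 0.95, A = 4.56 in², y = 0.475 in, Ī = 0.34295 in⁴.
Web plate: 0.65 × 5.6, A = 3.64 in², y = 3.75 in, Ī = 9.51253 in⁴.
Top plate: 2.4 × 0.95, A = 2.28 in², y = 7.025 in, Ī = 0.171475 in⁴.
Centroid: ȳ = ΣA·y / ΣA = 3.0375 in.
Transfer each piece to the horizontal centroidal axis using Ī + A·d² with d = y − 3.0375:
  bottom plate: d = -2.5625 in → contributes +30.2858 in⁴
  web plate: d = 0.7125 in → contributes +11.3604 in⁴
  top plate: d = 3.9875 in → contributes +36.4238 in⁴
Total I = 78.07 in⁴.

I_xx ≈ 78.07 in⁴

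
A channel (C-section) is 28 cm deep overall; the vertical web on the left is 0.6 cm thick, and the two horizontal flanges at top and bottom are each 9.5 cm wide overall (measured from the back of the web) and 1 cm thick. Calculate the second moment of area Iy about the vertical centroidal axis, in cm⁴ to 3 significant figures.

Iy ≈ 313 cm⁴

Break the section into simple shapes (no overlaps), measuring from the bottom-left corner of the bounding box.
Web: 0.6 × 28, A = 16.8 cm², x = 0.3 cm, Ī = 0.504 cm⁴.
Top flange (beyond web): 8.9 × 1, A = 8.9 cm², x = 5.05 cm, Ī = 58.747 cm⁴.
Bottom flange (beyond web): 8.9 × 1, A = 8.9 cm², x = 5.05 cm, Ī = 58.747 cm⁴.
Centroid: x̄ = ΣA·x / ΣA = 2.7436 cm.
Transfer each piece to the vertical centroidal axis using Ī + A·d² with d = x − 2.7436:
  web: d = -2.4436 cm → contributes +100.82 cm⁴
  top flange (beyond web): d = 2.3064 cm → contributes +106.09 cm⁴
  bottom flange (beyond web): d = 2.3064 cm → contributes +106.09 cm⁴
Total I = 313 cm⁴.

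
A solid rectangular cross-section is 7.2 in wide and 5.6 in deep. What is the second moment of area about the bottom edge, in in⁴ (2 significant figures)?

I_base ≈ 420 in⁴

The section: 7.2 × 5.6, A = 40.32 in², y = 2.8 in, Ī = 105.4 in⁴.
Transfer it to the bottom edge using Ī + A·d² with d = y − 0:
  the section: d = 2.8 in → contributes +421.5 in⁴
Total I = 421.5 in⁴.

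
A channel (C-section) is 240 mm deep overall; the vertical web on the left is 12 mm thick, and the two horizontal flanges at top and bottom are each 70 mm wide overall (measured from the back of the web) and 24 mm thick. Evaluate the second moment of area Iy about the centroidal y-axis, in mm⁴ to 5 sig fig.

Treat the section as a set of non-overlapping primitives; coordinates are from the bounding-box lower-left.
Web: 12 × 240, A = 2 880 mm², x = 6 mm, Ī = 34 560 mm⁴.
Top flange (beyond web): 58 × 24, A = 1 392 mm², x = 41 mm, Ī = 390 224 mm⁴.
Bottom flange (beyond web): 58 × 24, A = 1 392 mm², x = 41 mm, Ī = 390 224 mm⁴.
Centroid: x̄ = ΣA·x / ΣA = 23.20339 mm.
Transfer each piece to the centroidal y-axis using Ī + A·d² with d = x − 23.20339:
  web: d = -17.20339 mm → contributes +886915.1 mm⁴
  top flange (beyond web): d = 17.79661 mm → contributes +831097.3 mm⁴
  bottom flange (beyond web): d = 17.79661 mm → contributes +831097.3 mm⁴
Total I = 2 549 110 mm⁴.

Iy ≈ 2.5491 × 10⁶ mm⁴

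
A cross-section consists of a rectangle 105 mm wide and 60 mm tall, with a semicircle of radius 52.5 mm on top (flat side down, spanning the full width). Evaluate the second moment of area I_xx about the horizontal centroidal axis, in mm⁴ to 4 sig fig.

Break the section into simple shapes (no overlaps), measuring from the bottom-left corner of the bounding box.
Rectangular body: 105 × 60, A = 6 300 mm², y = 30 mm, Ī = 1 890 000 mm⁴.
Semicircular cap: semicircle r = 52.5, A = 4329.51 mm², y = 82.2817 mm, Ī = 833 814 mm⁴.
Centroid: ȳ = ΣA·y / ΣA = 51.2949 mm.
Transfer each piece to the horizontal centroidal axis using Ī + A·d² with d = y − 51.2949:
  rectangular body: d = -21.2949 mm → contributes +4 746 870 mm⁴
  semicircular cap: d = 30.9868 mm → contributes +4 990 934 mm⁴
Total I = 9 737 805 mm⁴.

I_xx ≈ 9.738 × 10⁶ mm⁴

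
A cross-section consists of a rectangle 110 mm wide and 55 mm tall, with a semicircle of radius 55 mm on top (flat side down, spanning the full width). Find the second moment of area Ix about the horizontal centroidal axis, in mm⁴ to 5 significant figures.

Ix ≈ 9.4091 × 10⁶ mm⁴

Decompose the section into non-overlapping parts with the origin at the bottom-left of its bounding rectangle.
Rectangular body: 110 × 55, A = 6 050 mm², y = 27.5 mm, Ī = 1 525 104 mm⁴.
Semicircular cap: semicircle r = 55, A = 4751.659 mm², y = 78.34272 mm, Ī = 1 004 345 mm⁴.
Centroid: ȳ = ΣA·y / ΣA = 49.86576 mm.
Transfer each piece to the horizontal centroidal axis using Ī + A·d² with d = y − 49.86576:
  rectangular body: d = -22.36576 mm → contributes +4 551 478 mm⁴
  semicircular cap: d = 28.47697 mm → contributes +4 857 644 mm⁴
Total I = 9 409 122 mm⁴.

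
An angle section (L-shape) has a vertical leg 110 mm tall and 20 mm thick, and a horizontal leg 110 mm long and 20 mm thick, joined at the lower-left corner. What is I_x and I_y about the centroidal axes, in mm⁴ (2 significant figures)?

I_x ≈ 4.3 × 10⁶ mm⁴, I_y ≈ 4.3 × 10⁶ mm⁴

Split into non-overlapping primitives; take the origin at the lower-left of the bounding box.
Vertical leg: 20 × 110, A = 2 200 mm², y = 55 mm, Ī = 2 218 333 mm⁴.
Horizontal leg (remainder): 90 × 20, A = 1 800 mm², y = 10 mm, Ī = 60 000 mm⁴.
Centroid: ȳ = ΣA·y / ΣA = 34.75 mm.
Transfer each piece to the centroidal x-axis using Ī + A·d² with d = y − 34.75:
  vertical leg: d = 20.25 mm → contributes +3 120 471 mm⁴
  horizontal leg (remainder): d = -24.75 mm → contributes +1 162 613 mm⁴
Total I = 4 283 083 mm⁴.
For the y-axis: x̄ = 34.75 mm.
Repeating about the centroidal y-axis gives I_y = 4 283 083 mm⁴.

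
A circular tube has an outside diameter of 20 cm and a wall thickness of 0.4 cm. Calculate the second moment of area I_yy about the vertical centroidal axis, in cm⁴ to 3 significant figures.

I_yy ≈ 1180 cm⁴

Decompose the section into non-overlapping parts with the origin at the bottom-left of its bounding rectangle.
Outer circle: ⌀20, A = 314.16 cm², x = 10 cm, Ī = 7 854 cm⁴.
Bore (subtracted): ⌀19.2, A = 289.53 cm², x = 10 cm, Ī = 6670.8 cm⁴.
By symmetry the centroid is at mid-width, x̄ = 10 cm.
All pieces are centred on the vertical centroidal axis, so I = ΣĪ (holes subtracted) = 1183.2 cm⁴.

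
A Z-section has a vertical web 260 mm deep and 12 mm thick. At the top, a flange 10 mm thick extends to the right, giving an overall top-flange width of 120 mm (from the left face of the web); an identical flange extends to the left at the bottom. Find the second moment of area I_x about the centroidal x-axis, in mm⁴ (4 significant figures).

I_x ≈ 5.134 × 10⁷ mm⁴

Break the section into simple shapes (no overlaps), measuring from the bottom-left corner of the bounding box.
Web: 12 × 260, A = 3 120 mm², y = 130 mm, Ī = 17 576 000 mm⁴.
Top flange (beyond web): 108 × 10, A = 1 080 mm², y = 255 mm, Ī = 9 000 mm⁴.
Bottom flange (beyond web): 108 × 10, A = 1 080 mm², y = 5 mm, Ī = 9 000 mm⁴.
Centroid: ȳ = ΣA·y / ΣA = 130 mm.
Transfer each piece to the centroidal x-axis using Ī + A·d² with d = y − 130:
  web: d = 0 mm → contributes +17 576 000 mm⁴
  top flange (beyond web): d = 125 mm → contributes +16 884 000 mm⁴
  bottom flange (beyond web): d = -125 mm → contributes +16 884 000 mm⁴
Total I = 51 344 000 mm⁴.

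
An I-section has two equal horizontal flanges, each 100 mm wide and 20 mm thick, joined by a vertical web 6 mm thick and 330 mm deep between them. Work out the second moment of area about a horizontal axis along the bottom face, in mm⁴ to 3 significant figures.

Treat the section as a set of non-overlapping primitives; coordinates are from the bounding-box lower-left.
Bottom flange: 100 × 20, A = 2 000 mm², y = 10 mm, Ī = 66 667 mm⁴.
Web: 6 × 330, A = 1 980 mm², y = 185 mm, Ī = 17 968 500 mm⁴.
Top flange: 100 × 20, A = 2 000 mm², y = 360 mm, Ī = 66 667 mm⁴.
Transfer each piece to a horizontal axis along the bottom face using Ī + A·d² with d = y − 0:
  bottom flange: d = 10 mm → contributes +266 667 mm⁴
  web: d = 185 mm → contributes +85 734 000 mm⁴
  top flange: d = 360 mm → contributes +259 266 667 mm⁴
Total I = 345 267 333 mm⁴.

I_base ≈ 3.45 × 10⁸ mm⁴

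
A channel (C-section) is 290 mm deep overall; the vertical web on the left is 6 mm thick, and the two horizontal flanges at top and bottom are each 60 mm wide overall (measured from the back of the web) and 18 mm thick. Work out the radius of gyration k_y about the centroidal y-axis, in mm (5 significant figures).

Break the section into simple shapes (no overlaps), measuring from the bottom-left corner of the bounding box.
Web: 6 × 290, A = 1 740 mm², x = 3 mm, Ī = 5 220 mm⁴.
Top flange (beyond web): 54 × 18, A = 972 mm², x = 33 mm, Ī = 236 196 mm⁴.
Bottom flange (beyond web): 54 × 18, A = 972 mm², x = 33 mm, Ī = 236 196 mm⁴.
Centroid: x̄ = ΣA·x / ΣA = 18.83062 mm.
Transfer each piece to the centroidal y-axis using Ī + A·d² with d = x − 18.83062:
  web: d = -15.83062 mm → contributes +441278.8 mm⁴
  top flange (beyond web): d = 14.16938 mm → contributes +431345.8 mm⁴
  bottom flange (beyond web): d = 14.16938 mm → contributes +431345.8 mm⁴
Total I = 1 303 970 mm⁴.
Radius of gyration: k = √(I/A) = √(1 303 970 / 3 684) = 18.81369 mm.

k_y ≈ 18.814 mm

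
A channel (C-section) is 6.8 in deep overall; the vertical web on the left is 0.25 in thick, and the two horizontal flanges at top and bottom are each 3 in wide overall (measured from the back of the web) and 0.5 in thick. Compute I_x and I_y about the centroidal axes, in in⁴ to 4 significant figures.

Break the section into simple shapes (no overlaps), measuring from the bottom-left corner of the bounding box.
Web: 0.25 × 6.8, A = 1.7 in², y = 3.4 in, Ī = 6.55067 in⁴.
Top flange (beyond web): 2.75 × 0.5, A = 1.375 in², y = 6.55 in, Ī = 0.0286458 in⁴.
Bottom flange (beyond web): 2.75 × 0.5, A = 1.375 in², y = 0.25 in, Ī = 0.0286458 in⁴.
By symmetry the centroid is at mid-height, ȳ = 3.4 in.
Transfer each piece to the centroidal x-axis using Ī + A·d² with d = y − 3.4:
  web: d = 0 in → contributes +6.55067 in⁴
  top flange (beyond web): d = 3.15 in → contributes +13.6721 in⁴
  bottom flange (beyond web): d = -3.15 in → contributes +13.6721 in⁴
Total I = 33.8948 in⁴.
For the y-axis: x̄ = 1.05197 in.
Repeating about the centroidal y-axis gives I_y = 4.10569 in⁴.

I_x ≈ 33.89 in⁴, I_y ≈ 4.106 in⁴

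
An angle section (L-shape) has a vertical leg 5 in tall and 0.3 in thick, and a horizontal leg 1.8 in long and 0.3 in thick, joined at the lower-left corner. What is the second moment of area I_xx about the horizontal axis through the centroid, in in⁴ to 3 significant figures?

Treat the section as a set of non-overlapping primitives; coordinates are from the bounding-box lower-left.
Vertical leg: 0.3 × 5, A = 1.5 in², y = 2.5 in, Ī = 3.125 in⁴.
Horizontal leg (remainder): 1.5 × 0.3, A = 0.45 in², y = 0.15 in, Ī = 0.003375 in⁴.
Centroid: ȳ = ΣA·y / ΣA = 1.9577 in.
Transfer each piece to the horizontal axis through the centroid using Ī + A·d² with d = y − 1.9577:
  vertical leg: d = 0.54231 in → contributes +3.5661 in⁴
  horizontal leg (remainder): d = -1.8077 in → contributes +1.4739 in⁴
Total I = 5.04 in⁴.

I_xx ≈ 5.04 in⁴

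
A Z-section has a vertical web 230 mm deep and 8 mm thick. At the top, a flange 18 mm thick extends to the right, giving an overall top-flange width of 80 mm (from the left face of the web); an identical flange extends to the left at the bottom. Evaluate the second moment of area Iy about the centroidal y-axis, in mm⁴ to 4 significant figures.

Iy ≈ 5.277 × 10⁶ mm⁴

Decompose the section into non-overlapping parts with the origin at the bottom-left of its bounding rectangle.
Web: 8 × 230, A = 1 840 mm², x = 76 mm, Ī = 9813.33 mm⁴.
Top flange (beyond web): 72 × 18, A = 1 296 mm², x = 116 mm, Ī = 559 872 mm⁴.
Bottom flange (beyond web): 72 × 18, A = 1 296 mm², x = 36 mm, Ī = 559 872 mm⁴.
Centroid: x̄ = ΣA·x / ΣA = 76 mm.
Transfer each piece to the centroidal y-axis using Ī + A·d² with d = x − 76:
  web: d = 0 mm → contributes +9813.33 mm⁴
  top flange (beyond web): d = 40 mm → contributes +2 633 472 mm⁴
  bottom flange (beyond web): d = -40 mm → contributes +2 633 472 mm⁴
Total I = 5 276 757 mm⁴.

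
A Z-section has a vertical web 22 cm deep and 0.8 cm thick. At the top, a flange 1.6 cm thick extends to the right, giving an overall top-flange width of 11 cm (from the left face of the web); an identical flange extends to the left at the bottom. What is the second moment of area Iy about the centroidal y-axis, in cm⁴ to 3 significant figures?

Break the section into simple shapes (no overlaps), measuring from the bottom-left corner of the bounding box.
Web: 0.8 × 22, A = 17.6 cm², x = 10.6 cm, Ī = 0.93867 cm⁴.
Top flange (beyond web): 10.2 × 1.6, A = 16.32 cm², x = 16.1 cm, Ī = 141.49 cm⁴.
Bottom flange (beyond web): 10.2 × 1.6, A = 16.32 cm², x = 5.1 cm, Ī = 141.49 cm⁴.
Centroid: x̄ = ΣA·x / ΣA = 10.6 cm.
Transfer each piece to the centroidal y-axis using Ī + A·d² with d = x − 10.6:
  web: d = 0 cm → contributes +0.93867 cm⁴
  top flange (beyond web): d = 5.5 cm → contributes +635.17 cm⁴
  bottom flange (beyond web): d = -5.5 cm → contributes +635.17 cm⁴
Total I = 1271.3 cm⁴.

Iy ≈ 1270 cm⁴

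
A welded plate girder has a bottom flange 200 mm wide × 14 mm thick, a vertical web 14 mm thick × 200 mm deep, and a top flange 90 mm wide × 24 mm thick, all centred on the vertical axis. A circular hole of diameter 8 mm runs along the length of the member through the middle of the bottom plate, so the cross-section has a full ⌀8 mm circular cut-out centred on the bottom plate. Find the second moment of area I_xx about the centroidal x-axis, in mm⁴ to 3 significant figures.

I_xx ≈ 6.77 × 10⁷ mm⁴

Break the section into simple shapes (no overlaps), measuring from the bottom-left corner of the bounding box.
Bottom plate: 200 × 14, A = 2 800 mm², y = 7 mm, Ī = 45 733 mm⁴.
Web plate: 14 × 200, A = 2 800 mm², y = 114 mm, Ī = 9 333 333 mm⁴.
Top plate: 90 × 24, A = 2 160 mm², y = 226 mm, Ī = 103 680 mm⁴.
Hole (subtracted): ⌀8, A = 50.265 mm², y = 7 mm, Ī = 201.06 mm⁴.
Centroid: ȳ = ΣA·y / ΣA = 107.22 mm.
Transfer each piece to the centroidal x-axis using Ī + A·d² with d = y − 107.22:
  bottom plate: d = -100.22 mm → contributes +28 166 915 mm⁴
  web plate: d = 6.7838 mm → contributes +9 462 191 mm⁴
  top plate: d = 118.78 mm → contributes +30 580 417 mm⁴
  hole: d = -100.22 mm → contributes −505 031 mm⁴
Total I = 67 704 491 mm⁴.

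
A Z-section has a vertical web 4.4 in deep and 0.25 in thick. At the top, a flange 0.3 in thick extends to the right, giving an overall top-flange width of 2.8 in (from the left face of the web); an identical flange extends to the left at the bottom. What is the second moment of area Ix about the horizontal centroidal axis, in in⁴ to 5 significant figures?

Decompose the section into non-overlapping parts with the origin at the bottom-left of its bounding rectangle.
Web: 0.25 × 4.4, A = 1.1 in², y = 2.2 in, Ī = 1.774667 in⁴.
Top flange (beyond web): 2.55 × 0.3, A = 0.765 in², y = 4.25 in, Ī = 0.0057375 in⁴.
Bottom flange (beyond web): 2.55 × 0.3, A = 0.765 in², y = 0.15 in, Ī = 0.0057375 in⁴.
Centroid: ȳ = ΣA·y / ΣA = 2.2 in.
Transfer each piece to the horizontal centroidal axis using Ī + A·d² with d = y − 2.2:
  web: d = 0 in → contributes +1.774667 in⁴
  top flange (beyond web): d = 2.05 in → contributes +3.22065 in⁴
  bottom flange (beyond web): d = -2.05 in → contributes +3.22065 in⁴
Total I = 8.215967 in⁴.

Ix ≈ 8.2160 in⁴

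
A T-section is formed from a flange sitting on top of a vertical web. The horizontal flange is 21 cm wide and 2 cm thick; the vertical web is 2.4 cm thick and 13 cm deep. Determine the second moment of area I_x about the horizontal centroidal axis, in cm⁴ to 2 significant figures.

I_x ≈ 1500 cm⁴

Decompose the section into non-overlapping parts with the origin at the bottom-left of its bounding rectangle.
Flange: 21 × 2, A = 42 cm², y = 14 cm, Ī = 14 cm⁴.
Web: 2.4 × 13, A = 31.2 cm², y = 6.5 cm, Ī = 439.4 cm⁴.
Centroid: ȳ = ΣA·y / ΣA = 10.8 cm.
Transfer each piece to the horizontal centroidal axis using Ī + A·d² with d = y − 10.8:
  flange: d = 3.197 cm → contributes +443.2 cm⁴
  web: d = -4.303 cm → contributes +1 017 cm⁴
Total I = 1 460 cm⁴.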